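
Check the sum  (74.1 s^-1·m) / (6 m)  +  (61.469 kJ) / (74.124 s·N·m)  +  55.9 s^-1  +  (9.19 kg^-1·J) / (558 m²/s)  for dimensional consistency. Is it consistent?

In SI base units:
  (74.1 s^-1·m) / (6 m):  [m·s⁻¹] / [m] = s⁻¹
  (61.469 kJ) / (74.124 s·N·m):  [kg·m²·s⁻²] / [kg·m²·s⁻¹] = s⁻¹
  55.9 s^-1:  s⁻¹
  (9.19 kg^-1·J) / (558 m²/s):  [m²·s⁻²] / [m²·s⁻¹] = s⁻¹
Every term reduces to s⁻¹.

Yes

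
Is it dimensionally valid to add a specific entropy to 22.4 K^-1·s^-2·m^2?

Reduce each to base SI dimensions:
  a specific entropy:  [specific entropy] = m²·s⁻²·K⁻¹
  22.4 K^-1·s^-2·m^2:  m²·s⁻²·K⁻¹
Both are m²·s⁻²·K⁻¹, so they have the same dimensions and can be added.

Yes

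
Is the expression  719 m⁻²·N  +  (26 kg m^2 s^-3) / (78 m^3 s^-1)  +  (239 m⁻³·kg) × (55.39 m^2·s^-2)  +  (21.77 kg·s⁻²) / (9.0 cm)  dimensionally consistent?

Reduce each to base SI dimensions:
  719 m⁻²·N:  N·m⁻² = kg·m·s⁻²·m⁻² = kg·m⁻¹·s⁻²
  (26 kg m^2 s^-3) / (78 m^3 s^-1):  [kg·m²·s⁻³] / [m³·s⁻¹] = kg·m⁻¹·s⁻²
  (239 m⁻³·kg) × (55.39 m^2·s^-2):  [kg·m⁻³] · [m²·s⁻²] = kg·m⁻¹·s⁻²
  (21.77 kg·s⁻²) / (9.0 cm):  [kg·s⁻²] / [m] = kg·m⁻¹·s⁻²
Every term reduces to kg·m⁻¹·s⁻².

Yes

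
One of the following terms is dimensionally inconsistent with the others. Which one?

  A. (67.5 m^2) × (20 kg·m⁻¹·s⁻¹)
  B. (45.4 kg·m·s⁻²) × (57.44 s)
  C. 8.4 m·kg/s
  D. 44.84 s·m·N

D.

Expand each in SI base units:
  A. [m²] · [kg·m⁻¹·s⁻¹] = kg·m·s⁻¹
  B. [kg·m·s⁻²] · [s] = kg·m·s⁻¹
  C. kg·m·s⁻¹
  D. N·m·s = kg·m·s⁻²·m·s = kg·m²·s⁻¹
All reduce to kg·m·s⁻¹ except D., which is kg·m²·s⁻¹.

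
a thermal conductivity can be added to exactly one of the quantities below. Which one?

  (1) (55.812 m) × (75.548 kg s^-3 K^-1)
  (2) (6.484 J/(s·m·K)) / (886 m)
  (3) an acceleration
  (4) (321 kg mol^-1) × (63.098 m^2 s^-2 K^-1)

Reference: [thermal conductivity] = kg·m·s⁻³·K⁻¹.
Each option:
  (1) [m] · [kg·s⁻³·K⁻¹] = kg·m·s⁻³·K⁻¹  ← same
  (2) [kg·m·s⁻³·K⁻¹] / [m] = kg·s⁻³·K⁻¹
  (3) [acceleration] = m·s⁻²
  (4) [kg·mol⁻¹] · [m²·s⁻²·K⁻¹] = kg·m²·s⁻²·K⁻¹·mol⁻¹
Only (1) matches kg·m·s⁻³·K⁻¹.

(1)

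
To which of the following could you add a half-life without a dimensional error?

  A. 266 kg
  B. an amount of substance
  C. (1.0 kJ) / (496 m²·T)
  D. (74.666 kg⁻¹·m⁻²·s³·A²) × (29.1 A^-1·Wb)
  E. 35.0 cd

D.

Reference: [half-life] = s.
Each option:
  A. kg
  B. [amount of substance] = mol
  C. [kg·m²·s⁻²] / [kg·m²·s⁻²·A⁻¹] = A
  D. [kg⁻¹·m⁻²·s³·A²] · [kg·m²·s⁻²·A⁻²] = s  ← same
  E. cd
Only D. matches s.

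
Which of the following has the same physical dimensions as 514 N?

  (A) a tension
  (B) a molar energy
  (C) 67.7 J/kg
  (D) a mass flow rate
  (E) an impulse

(A)

Reference: N = kg·m·s⁻².
Each option:
  (A) [tension] = kg·m·s⁻²  ← same
  (B) [molar energy] = kg·m²·s⁻²·mol⁻¹
  (C) J·kg⁻¹ = N·m·kg⁻¹ = m²·s⁻²
  (D) [mass flow rate] = kg·s⁻¹
  (E) [impulse] = kg·m·s⁻¹
Only (A) matches kg·m·s⁻².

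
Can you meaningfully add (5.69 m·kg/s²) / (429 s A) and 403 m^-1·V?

Yes

Dimensions:
  (5.69 m·kg/s²) / (429 s A):  [kg·m·s⁻²] / [s·A] = kg·m·s⁻³·A⁻¹
  403 m^-1·V:  V·m⁻¹ = J·C⁻¹·m⁻¹ = kg·m·s⁻³·A⁻¹
Both are kg·m·s⁻³·A⁻¹, so they have the same dimensions and can be added.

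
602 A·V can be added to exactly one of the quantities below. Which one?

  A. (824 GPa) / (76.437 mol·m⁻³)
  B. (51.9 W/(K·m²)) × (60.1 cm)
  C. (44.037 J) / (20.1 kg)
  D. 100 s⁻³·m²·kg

Reference: V·A = J·C⁻¹·A = kg·m²·s⁻³.
Each option:
  A. [kg·m⁻¹·s⁻²] / [m⁻³·mol] = kg·m²·s⁻²·mol⁻¹
  B. [kg·s⁻³·K⁻¹] · [m] = kg·m·s⁻³·K⁻¹
  C. [kg·m²·s⁻²] / [kg] = m²·s⁻²
  D. kg·m²·s⁻³  ← same
Only D. matches kg·m²·s⁻³.

D.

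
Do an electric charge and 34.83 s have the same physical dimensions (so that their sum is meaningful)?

No

Expand each in SI base units:
  an electric charge:  [electric charge] = s·A
  34.83 s:  s
s·A ≠ s, so they cannot be added.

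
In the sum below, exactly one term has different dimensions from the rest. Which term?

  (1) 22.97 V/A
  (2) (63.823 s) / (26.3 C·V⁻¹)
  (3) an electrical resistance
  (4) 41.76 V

Work out the base dimensions of each:
  (1) V·A⁻¹ = J·C⁻¹·A⁻¹ = kg·m²·s⁻³·A⁻²
  (2) [s] / [kg⁻¹·m⁻²·s⁴·A²] = kg·m²·s⁻³·A⁻²
  (3) [electrical resistance] = kg·m²·s⁻³·A⁻²
  (4) V = J·C⁻¹ = kg·m²·s⁻³·A⁻¹
All reduce to kg·m²·s⁻³·A⁻² except (4), which is kg·m²·s⁻³·A⁻¹.

(4)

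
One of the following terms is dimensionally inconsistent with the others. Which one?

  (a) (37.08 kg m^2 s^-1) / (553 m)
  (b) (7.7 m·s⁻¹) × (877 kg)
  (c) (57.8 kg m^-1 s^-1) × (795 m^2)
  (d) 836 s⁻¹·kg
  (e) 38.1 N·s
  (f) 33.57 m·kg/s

Expand each in SI base units:
  (a) [kg·m²·s⁻¹] / [m] = kg·m·s⁻¹
  (b) [m·s⁻¹] · [kg] = kg·m·s⁻¹
  (c) [kg·m⁻¹·s⁻¹] · [m²] = kg·m·s⁻¹
  (d) kg·s⁻¹
  (e) N·s = kg·m·s⁻²·s = kg·m·s⁻¹
  (f) kg·m·s⁻¹
All reduce to kg·m·s⁻¹ except (d), which is kg·s⁻¹.

(d)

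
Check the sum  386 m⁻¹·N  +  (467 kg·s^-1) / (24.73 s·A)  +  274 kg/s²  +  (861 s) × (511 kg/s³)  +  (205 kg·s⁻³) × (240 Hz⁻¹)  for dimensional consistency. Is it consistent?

Dimensions:
  386 m⁻¹·N:  N·m⁻¹ = kg·m·s⁻²·m⁻¹ = kg·s⁻²
  (467 kg·s^-1) / (24.73 s·A):  [kg·s⁻¹] / [s·A] = kg·s⁻²·A⁻¹
  274 kg/s²:  kg·s⁻²
  (861 s) × (511 kg/s³):  [s] · [kg·s⁻³] = kg·s⁻²
  (205 kg·s⁻³) × (240 Hz⁻¹):  [kg·s⁻³] · [s] = kg·s⁻²
The terms do not share a single dimension (kg·s⁻² vs kg·s⁻²·A⁻¹).

No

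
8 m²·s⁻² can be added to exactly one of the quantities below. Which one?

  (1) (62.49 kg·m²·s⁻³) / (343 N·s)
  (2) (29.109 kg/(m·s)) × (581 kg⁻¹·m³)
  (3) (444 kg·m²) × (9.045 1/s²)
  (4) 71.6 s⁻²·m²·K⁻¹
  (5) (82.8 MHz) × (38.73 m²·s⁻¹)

Reference: m²·s⁻².
Each option:
  (1) [kg·m²·s⁻³] / [kg·m·s⁻¹] = m·s⁻²
  (2) [kg·m⁻¹·s⁻¹] · [kg⁻¹·m³] = m²·s⁻¹
  (3) [kg·m²] · [s⁻²] = kg·m²·s⁻²
  (4) m²·s⁻²·K⁻¹
  (5) [s⁻¹] · [m²·s⁻¹] = m²·s⁻²  ← same
Only (5) matches m²·s⁻².

(5)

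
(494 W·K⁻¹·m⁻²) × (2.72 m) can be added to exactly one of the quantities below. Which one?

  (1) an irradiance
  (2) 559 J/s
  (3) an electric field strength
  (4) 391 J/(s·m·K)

(4)

Reference: [kg·s⁻³·K⁻¹] · [m] = kg·m·s⁻³·K⁻¹.
Each option:
  (1) [irradiance] = kg·s⁻³
  (2) J·s⁻¹ = N·m·s⁻¹ = kg·m²·s⁻³
  (3) [electric field strength] = kg·m·s⁻³·A⁻¹
  (4) J·s⁻¹·m⁻¹·K⁻¹ = N·m·s⁻¹·m⁻¹·K⁻¹ = kg·m·s⁻³·K⁻¹  ← same
Only (4) matches kg·m·s⁻³·K⁻¹.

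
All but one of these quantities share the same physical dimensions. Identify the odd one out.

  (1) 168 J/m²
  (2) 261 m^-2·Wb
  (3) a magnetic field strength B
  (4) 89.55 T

(1)

In SI base units:
  (1) J·m⁻² = N·m·m⁻² = kg·s⁻²
  (2) Wb·m⁻² = V·s·m⁻² = kg·s⁻²·A⁻¹
  (3) [magnetic field strength B] = kg·s⁻²·A⁻¹
  (4) T = Wb·m⁻² = kg·s⁻²·A⁻¹
All reduce to kg·s⁻²·A⁻¹ except (1), which is kg·s⁻².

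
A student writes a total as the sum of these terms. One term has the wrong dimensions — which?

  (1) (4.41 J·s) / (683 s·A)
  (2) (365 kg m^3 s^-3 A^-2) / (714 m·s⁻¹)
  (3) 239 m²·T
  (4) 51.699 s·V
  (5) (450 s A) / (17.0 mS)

Reduce each to base SI dimensions:
  (1) [kg·m²·s⁻¹] / [s·A] = kg·m²·s⁻²·A⁻¹
  (2) [kg·m³·s⁻³·A⁻²] / [m·s⁻¹] = kg·m²·s⁻²·A⁻²
  (3) T·m² = Wb·m⁻²·m² = kg·m²·s⁻²·A⁻¹
  (4) V·s = J·C⁻¹·s = kg·m²·s⁻²·A⁻¹
  (5) [s·A] / [kg⁻¹·m⁻²·s³·A²] = kg·m²·s⁻²·A⁻¹
All reduce to kg·m²·s⁻²·A⁻¹ except (2), which is kg·m²·s⁻²·A⁻².

(2)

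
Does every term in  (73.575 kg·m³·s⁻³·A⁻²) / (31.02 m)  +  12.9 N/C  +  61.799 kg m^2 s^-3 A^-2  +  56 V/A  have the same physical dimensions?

In SI base units:
  (73.575 kg·m³·s⁻³·A⁻²) / (31.02 m):  [kg·m³·s⁻³·A⁻²] / [m] = kg·m²·s⁻³·A⁻²
  12.9 N/C:  N·C⁻¹ = kg·m·s⁻²·(s·A)⁻¹ = kg·m·s⁻³·A⁻¹
  61.799 kg m^2 s^-3 A^-2:  kg·m²·s⁻³·A⁻²
  56 V/A:  V·A⁻¹ = J·C⁻¹·A⁻¹ = kg·m²·s⁻³·A⁻²
The terms do not share a single dimension (kg·m²·s⁻³·A⁻² vs kg·m·s⁻³·A⁻¹).

No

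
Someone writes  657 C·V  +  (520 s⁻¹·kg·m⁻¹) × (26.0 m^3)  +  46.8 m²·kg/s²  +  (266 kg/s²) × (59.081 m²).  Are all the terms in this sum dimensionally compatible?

In SI base units:
  657 C·V:  C·V = s·A·J·C⁻¹ = kg·m²·s⁻²
  (520 s⁻¹·kg·m⁻¹) × (26.0 m^3):  [kg·m⁻¹·s⁻¹] · [m³] = kg·m²·s⁻¹
  46.8 m²·kg/s²:  kg·m²·s⁻²
  (266 kg/s²) × (59.081 m²):  [kg·s⁻²] · [m²] = kg·m²·s⁻²
The terms do not share a single dimension (kg·m²·s⁻² vs kg·m²·s⁻¹).

No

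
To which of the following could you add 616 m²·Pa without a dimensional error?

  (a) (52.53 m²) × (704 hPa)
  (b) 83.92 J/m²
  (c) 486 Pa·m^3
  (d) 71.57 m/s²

(a)

Reference: Pa·m² = N·m⁻²·m² = kg·m·s⁻².
Each option:
  (a) [m²] · [kg·m⁻¹·s⁻²] = kg·m·s⁻²  ← same
  (b) J·m⁻² = N·m·m⁻² = kg·s⁻²
  (c) Pa·m³ = N·m⁻²·m³ = kg·m²·s⁻²
  (d) m·s⁻²
Only (a) matches kg·m·s⁻².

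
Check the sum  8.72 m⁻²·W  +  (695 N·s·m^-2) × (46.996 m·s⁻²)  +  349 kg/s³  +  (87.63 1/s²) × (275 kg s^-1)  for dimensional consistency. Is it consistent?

Yes

Dimensions:
  8.72 m⁻²·W:  W·m⁻² = J·s⁻¹·m⁻² = kg·s⁻³
  (695 N·s·m^-2) × (46.996 m·s⁻²):  [kg·m⁻¹·s⁻¹] · [m·s⁻²] = kg·s⁻³
  349 kg/s³:  kg·s⁻³
  (87.63 1/s²) × (275 kg s^-1):  [s⁻²] · [kg·s⁻¹] = kg·s⁻³
Every term reduces to kg·s⁻³.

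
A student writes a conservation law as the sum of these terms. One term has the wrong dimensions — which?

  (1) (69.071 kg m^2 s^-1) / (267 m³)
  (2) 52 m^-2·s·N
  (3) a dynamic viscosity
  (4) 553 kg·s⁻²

(4)

Reduce each to base SI dimensions:
  (1) [kg·m²·s⁻¹] / [m³] = kg·m⁻¹·s⁻¹
  (2) N·s·m⁻² = kg·m·s⁻²·s·m⁻² = kg·m⁻¹·s⁻¹
  (3) [dynamic viscosity] = kg·m⁻¹·s⁻¹
  (4) kg·s⁻²
All reduce to kg·m⁻¹·s⁻¹ except (4), which is kg·s⁻².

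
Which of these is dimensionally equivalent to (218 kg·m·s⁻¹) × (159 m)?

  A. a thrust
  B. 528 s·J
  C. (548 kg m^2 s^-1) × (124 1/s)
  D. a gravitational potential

B.

Reference: [kg·m·s⁻¹] · [m] = kg·m²·s⁻¹.
Each option:
  A. [thrust] = kg·m·s⁻²
  B. J·s = N·m·s = kg·m²·s⁻¹  ← same
  C. [kg·m²·s⁻¹] · [s⁻¹] = kg·m²·s⁻²
  D. [gravitational potential] = m²·s⁻²
Only B. matches kg·m²·s⁻¹.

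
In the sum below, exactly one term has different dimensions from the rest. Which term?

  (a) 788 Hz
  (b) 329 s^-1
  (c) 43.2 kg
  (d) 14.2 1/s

Expand each in SI base units:
  (a) Hz = s⁻¹
  (b) s⁻¹
  (c) kg
  (d) s⁻¹
All reduce to s⁻¹ except (c), which is kg.

(c)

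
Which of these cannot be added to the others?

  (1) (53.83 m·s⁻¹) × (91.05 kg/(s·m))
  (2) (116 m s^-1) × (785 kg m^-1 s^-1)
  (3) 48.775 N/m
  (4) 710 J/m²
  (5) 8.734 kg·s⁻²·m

In SI base units:
  (1) [m·s⁻¹] · [kg·m⁻¹·s⁻¹] = kg·s⁻²
  (2) [m·s⁻¹] · [kg·m⁻¹·s⁻¹] = kg·s⁻²
  (3) N·m⁻¹ = kg·m·s⁻²·m⁻¹ = kg·s⁻²
  (4) J·m⁻² = N·m·m⁻² = kg·s⁻²
  (5) kg·m·s⁻²
All reduce to kg·s⁻² except (5), which is kg·m·s⁻².

(5)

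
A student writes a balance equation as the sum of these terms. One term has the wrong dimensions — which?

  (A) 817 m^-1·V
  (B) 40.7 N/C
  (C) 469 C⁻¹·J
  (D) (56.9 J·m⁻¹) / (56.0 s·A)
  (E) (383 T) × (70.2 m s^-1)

(C)

Work out the base dimensions of each:
  (A) V·m⁻¹ = J·C⁻¹·m⁻¹ = kg·m·s⁻³·A⁻¹
  (B) N·C⁻¹ = kg·m·s⁻²·(s·A)⁻¹ = kg·m·s⁻³·A⁻¹
  (C) J·C⁻¹ = N·m·(s·A)⁻¹ = kg·m²·s⁻³·A⁻¹
  (D) [kg·m·s⁻²] / [s·A] = kg·m·s⁻³·A⁻¹
  (E) [kg·s⁻²·A⁻¹] · [m·s⁻¹] = kg·m·s⁻³·A⁻¹
All reduce to kg·m·s⁻³·A⁻¹ except (C), which is kg·m²·s⁻³·A⁻¹.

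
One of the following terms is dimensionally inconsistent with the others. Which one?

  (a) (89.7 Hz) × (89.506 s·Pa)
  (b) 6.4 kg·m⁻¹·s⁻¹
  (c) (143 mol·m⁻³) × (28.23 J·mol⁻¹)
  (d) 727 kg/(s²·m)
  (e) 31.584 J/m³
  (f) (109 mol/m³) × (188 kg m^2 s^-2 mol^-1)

(b)

Reduce each to base SI dimensions:
  (a) [s⁻¹] · [kg·m⁻¹·s⁻¹] = kg·m⁻¹·s⁻²
  (b) kg·m⁻¹·s⁻¹
  (c) [m⁻³·mol] · [kg·m²·s⁻²·mol⁻¹] = kg·m⁻¹·s⁻²
  (d) kg·m⁻¹·s⁻²
  (e) J·m⁻³ = N·m·m⁻³ = kg·m⁻¹·s⁻²
  (f) [m⁻³·mol] · [kg·m²·s⁻²·mol⁻¹] = kg·m⁻¹·s⁻²
All reduce to kg·m⁻¹·s⁻² except (b), which is kg·m⁻¹·s⁻¹.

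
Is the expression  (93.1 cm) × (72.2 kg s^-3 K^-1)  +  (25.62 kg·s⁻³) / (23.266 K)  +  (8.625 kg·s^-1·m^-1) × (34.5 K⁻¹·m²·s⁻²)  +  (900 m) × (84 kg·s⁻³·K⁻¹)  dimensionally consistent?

Dimensions:
  (93.1 cm) × (72.2 kg s^-3 K^-1):  [m] · [kg·s⁻³·K⁻¹] = kg·m·s⁻³·K⁻¹
  (25.62 kg·s⁻³) / (23.266 K):  [kg·s⁻³] / [K] = kg·s⁻³·K⁻¹
  (8.625 kg·s^-1·m^-1) × (34.5 K⁻¹·m²·s⁻²):  [kg·m⁻¹·s⁻¹] · [m²·s⁻²·K⁻¹] = kg·m·s⁻³·K⁻¹
  (900 m) × (84 kg·s⁻³·K⁻¹):  [m] · [kg·s⁻³·K⁻¹] = kg·m·s⁻³·K⁻¹
The terms do not share a single dimension (kg·m·s⁻³·K⁻¹ vs kg·s⁻³·K⁻¹).

No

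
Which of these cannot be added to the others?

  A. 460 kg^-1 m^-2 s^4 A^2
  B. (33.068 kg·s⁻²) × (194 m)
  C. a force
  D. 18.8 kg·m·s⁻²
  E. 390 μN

A.

Reduce each to base SI dimensions:
  A. kg⁻¹·m⁻²·s⁴·A²
  B. [kg·s⁻²] · [m] = kg·m·s⁻²
  C. [force] = kg·m·s⁻²
  D. kg·m·s⁻²
  E. N = kg·m·s⁻²
All reduce to kg·m·s⁻² except A., which is kg⁻¹·m⁻²·s⁴·A².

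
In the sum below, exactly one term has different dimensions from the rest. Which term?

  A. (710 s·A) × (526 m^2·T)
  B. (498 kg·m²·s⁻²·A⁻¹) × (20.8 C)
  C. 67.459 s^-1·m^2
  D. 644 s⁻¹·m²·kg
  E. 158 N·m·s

C.

Reduce each to base SI dimensions:
  A. [s·A] · [kg·m²·s⁻²·A⁻¹] = kg·m²·s⁻¹
  B. [kg·m²·s⁻²·A⁻¹] · [s·A] = kg·m²·s⁻¹
  C. m²·s⁻¹
  D. kg·m²·s⁻¹
  E. N·m·s = kg·m·s⁻²·m·s = kg·m²·s⁻¹
All reduce to kg·m²·s⁻¹ except C., which is m²·s⁻¹.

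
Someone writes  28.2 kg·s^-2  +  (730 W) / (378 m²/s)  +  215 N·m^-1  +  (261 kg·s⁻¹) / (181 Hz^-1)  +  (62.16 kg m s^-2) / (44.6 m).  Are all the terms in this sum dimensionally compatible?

Expand each in SI base units:
  28.2 kg·s^-2:  kg·s⁻²
  (730 W) / (378 m²/s):  [kg·m²·s⁻³] / [m²·s⁻¹] = kg·s⁻²
  215 N·m^-1:  N·m⁻¹ = kg·m·s⁻²·m⁻¹ = kg·s⁻²
  (261 kg·s⁻¹) / (181 Hz^-1):  [kg·s⁻¹] / [s] = kg·s⁻²
  (62.16 kg m s^-2) / (44.6 m):  [kg·m·s⁻²] / [m] = kg·s⁻²
Every term reduces to kg·s⁻².

Yes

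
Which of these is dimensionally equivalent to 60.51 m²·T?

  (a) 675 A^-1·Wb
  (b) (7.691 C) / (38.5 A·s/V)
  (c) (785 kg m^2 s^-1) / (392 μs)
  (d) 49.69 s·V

Reference: T·m² = Wb·m⁻²·m² = kg·m²·s⁻²·A⁻¹.
Each option:
  (a) Wb·A⁻¹ = V·s·A⁻¹ = kg·m²·s⁻²·A⁻²
  (b) [s·A] / [kg⁻¹·m⁻²·s⁴·A²] = kg·m²·s⁻³·A⁻¹
  (c) [kg·m²·s⁻¹] / [s] = kg·m²·s⁻²
  (d) V·s = J·C⁻¹·s = kg·m²·s⁻²·A⁻¹  ← same
Only (d) matches kg·m²·s⁻²·A⁻¹.

(d)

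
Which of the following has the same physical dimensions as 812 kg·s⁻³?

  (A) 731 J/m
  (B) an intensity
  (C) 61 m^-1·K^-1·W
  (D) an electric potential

(B)

Reference: kg·s⁻³.
Each option:
  (A) J·m⁻¹ = N·m·m⁻¹ = kg·m·s⁻²
  (B) [intensity] = kg·s⁻³  ← same
  (C) W·m⁻¹·K⁻¹ = J·s⁻¹·m⁻¹·K⁻¹ = kg·m·s⁻³·K⁻¹
  (D) [electric potential] = kg·m²·s⁻³·A⁻¹
Only (B) matches kg·s⁻³.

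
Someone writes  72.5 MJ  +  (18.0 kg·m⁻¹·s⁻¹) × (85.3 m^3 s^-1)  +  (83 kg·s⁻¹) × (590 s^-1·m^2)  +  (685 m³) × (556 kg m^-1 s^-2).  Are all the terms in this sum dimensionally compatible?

Expand each in SI base units:
  72.5 MJ:  J = N·m = kg·m²·s⁻²
  (18.0 kg·m⁻¹·s⁻¹) × (85.3 m^3 s^-1):  [kg·m⁻¹·s⁻¹] · [m³·s⁻¹] = kg·m²·s⁻²
  (83 kg·s⁻¹) × (590 s^-1·m^2):  [kg·s⁻¹] · [m²·s⁻¹] = kg·m²·s⁻²
  (685 m³) × (556 kg m^-1 s^-2):  [m³] · [kg·m⁻¹·s⁻²] = kg·m²·s⁻²
Every term reduces to kg·m²·s⁻².

Yes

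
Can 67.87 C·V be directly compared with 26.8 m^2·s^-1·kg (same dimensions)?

No

Expand each in SI base units:
  67.87 C·V:  C·V = s·A·J·C⁻¹ = kg·m²·s⁻²
  26.8 m^2·s^-1·kg:  kg·m²·s⁻¹
kg·m²·s⁻² ≠ kg·m²·s⁻¹, so they cannot be added.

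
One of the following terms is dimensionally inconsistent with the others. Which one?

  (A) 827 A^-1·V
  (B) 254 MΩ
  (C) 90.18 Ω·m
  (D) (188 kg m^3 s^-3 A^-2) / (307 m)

(C)

Reduce each to base SI dimensions:
  (A) V·A⁻¹ = J·C⁻¹·A⁻¹ = kg·m²·s⁻³·A⁻²
  (B) Ω = V·A⁻¹ = kg·m²·s⁻³·A⁻²
  (C) Ω·m = V·A⁻¹·m = kg·m³·s⁻³·A⁻²
  (D) [kg·m³·s⁻³·A⁻²] / [m] = kg·m²·s⁻³·A⁻²
All reduce to kg·m²·s⁻³·A⁻² except (C), which is kg·m³·s⁻³·A⁻².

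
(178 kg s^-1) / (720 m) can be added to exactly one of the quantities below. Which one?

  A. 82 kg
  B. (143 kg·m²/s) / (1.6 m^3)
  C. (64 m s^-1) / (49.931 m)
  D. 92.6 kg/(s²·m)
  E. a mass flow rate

B.

Reference: [kg·s⁻¹] / [m] = kg·m⁻¹·s⁻¹.
Each option:
  A. kg
  B. [kg·m²·s⁻¹] / [m³] = kg·m⁻¹·s⁻¹  ← same
  C. [m·s⁻¹] / [m] = s⁻¹
  D. kg·m⁻¹·s⁻²
  E. [mass flow rate] = kg·s⁻¹
Only B. matches kg·m⁻¹·s⁻¹.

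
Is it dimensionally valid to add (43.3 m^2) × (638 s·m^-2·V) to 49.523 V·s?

Work out the base dimensions of each:
  (43.3 m^2) × (638 s·m^-2·V):  [m²] · [kg·s⁻²·A⁻¹] = kg·m²·s⁻²·A⁻¹
  49.523 V·s:  V·s = J·C⁻¹·s = kg·m²·s⁻²·A⁻¹
Both are kg·m²·s⁻²·A⁻¹, so they have the same dimensions and can be added.

Yes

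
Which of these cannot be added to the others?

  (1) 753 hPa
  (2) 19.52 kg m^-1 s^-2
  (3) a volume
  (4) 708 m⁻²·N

(3)

Expand each in SI base units:
  (1) Pa = N·m⁻² = kg·m⁻¹·s⁻²
  (2) kg·m⁻¹·s⁻²
  (3) [volume] = m³
  (4) N·m⁻² = kg·m·s⁻²·m⁻² = kg·m⁻¹·s⁻²
All reduce to kg·m⁻¹·s⁻² except (3), which is m³.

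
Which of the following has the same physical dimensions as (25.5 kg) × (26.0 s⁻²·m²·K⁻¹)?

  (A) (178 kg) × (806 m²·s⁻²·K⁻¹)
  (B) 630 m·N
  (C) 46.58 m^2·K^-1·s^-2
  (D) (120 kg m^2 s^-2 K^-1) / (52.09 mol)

(A)

Reference: [kg] · [m²·s⁻²·K⁻¹] = kg·m²·s⁻²·K⁻¹.
Each option:
  (A) [kg] · [m²·s⁻²·K⁻¹] = kg·m²·s⁻²·K⁻¹  ← same
  (B) N·m = kg·m·s⁻²·m = kg·m²·s⁻²
  (C) m²·s⁻²·K⁻¹
  (D) [kg·m²·s⁻²·K⁻¹] / [mol] = kg·m²·s⁻²·K⁻¹·mol⁻¹
Only (A) matches kg·m²·s⁻²·K⁻¹.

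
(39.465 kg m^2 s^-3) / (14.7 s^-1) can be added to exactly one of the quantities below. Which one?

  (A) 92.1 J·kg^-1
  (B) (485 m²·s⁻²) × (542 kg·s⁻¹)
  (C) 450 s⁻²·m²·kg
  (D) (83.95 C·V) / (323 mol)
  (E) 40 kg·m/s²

Reference: [kg·m²·s⁻³] / [s⁻¹] = kg·m²·s⁻².
Each option:
  (A) J·kg⁻¹ = N·m·kg⁻¹ = m²·s⁻²
  (B) [m²·s⁻²] · [kg·s⁻¹] = kg·m²·s⁻³
  (C) kg·m²·s⁻²  ← same
  (D) [kg·m²·s⁻²] / [mol] = kg·m²·s⁻²·mol⁻¹
  (E) kg·m·s⁻²
Only (C) matches kg·m²·s⁻².

(C)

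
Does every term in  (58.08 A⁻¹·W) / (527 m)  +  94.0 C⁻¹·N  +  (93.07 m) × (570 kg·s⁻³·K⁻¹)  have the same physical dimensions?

Reduce each to base SI dimensions:
  (58.08 A⁻¹·W) / (527 m):  [kg·m²·s⁻³·A⁻¹] / [m] = kg·m·s⁻³·A⁻¹
  94.0 C⁻¹·N:  N·C⁻¹ = kg·m·s⁻²·(s·A)⁻¹ = kg·m·s⁻³·A⁻¹
  (93.07 m) × (570 kg·s⁻³·K⁻¹):  [m] · [kg·s⁻³·K⁻¹] = kg·m·s⁻³·K⁻¹
The terms do not share a single dimension (kg·m·s⁻³·A⁻¹ vs kg·m·s⁻³·K⁻¹).

No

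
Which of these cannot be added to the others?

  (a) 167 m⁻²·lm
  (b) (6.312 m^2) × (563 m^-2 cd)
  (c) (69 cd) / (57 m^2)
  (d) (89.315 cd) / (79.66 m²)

Reduce each to base SI dimensions:
  (a) lm·m⁻² = cd·m⁻² = m⁻²·cd
  (b) [m²] · [m⁻²·cd] = cd
  (c) [cd] / [m²] = m⁻²·cd
  (d) [cd] / [m²] = m⁻²·cd
All reduce to m⁻²·cd except (b), which is cd.

(b)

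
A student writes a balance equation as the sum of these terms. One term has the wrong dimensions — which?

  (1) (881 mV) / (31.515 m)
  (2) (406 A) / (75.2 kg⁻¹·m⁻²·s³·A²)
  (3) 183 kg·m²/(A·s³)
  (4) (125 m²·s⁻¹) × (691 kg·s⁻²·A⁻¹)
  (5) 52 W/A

(1)

In SI base units:
  (1) [kg·m²·s⁻³·A⁻¹] / [m] = kg·m·s⁻³·A⁻¹
  (2) [A] / [kg⁻¹·m⁻²·s³·A²] = kg·m²·s⁻³·A⁻¹
  (3) kg·m²·s⁻³·A⁻¹
  (4) [m²·s⁻¹] · [kg·s⁻²·A⁻¹] = kg·m²·s⁻³·A⁻¹
  (5) W·A⁻¹ = J·s⁻¹·A⁻¹ = kg·m²·s⁻³·A⁻¹
All reduce to kg·m²·s⁻³·A⁻¹ except (1), which is kg·m·s⁻³·A⁻¹.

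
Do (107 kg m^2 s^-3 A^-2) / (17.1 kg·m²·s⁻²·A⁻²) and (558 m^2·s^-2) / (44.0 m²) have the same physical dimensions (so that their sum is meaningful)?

No

Reduce each to base SI dimensions:
  (107 kg m^2 s^-3 A^-2) / (17.1 kg·m²·s⁻²·A⁻²):  [kg·m²·s⁻³·A⁻²] / [kg·m²·s⁻²·A⁻²] = s⁻¹
  (558 m^2·s^-2) / (44.0 m²):  [m²·s⁻²] / [m²] = s⁻²
s⁻¹ ≠ s⁻², so they cannot be added.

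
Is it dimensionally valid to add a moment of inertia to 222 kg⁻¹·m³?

Work out the base dimensions of each:
  a moment of inertia:  [moment of inertia] = kg·m²
  222 kg⁻¹·m³:  kg⁻¹·m³
kg·m² ≠ kg⁻¹·m³, so they cannot be added.

No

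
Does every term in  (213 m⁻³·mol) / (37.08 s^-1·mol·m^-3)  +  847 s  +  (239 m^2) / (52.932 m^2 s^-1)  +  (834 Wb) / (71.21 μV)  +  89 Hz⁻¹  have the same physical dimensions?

Work out the base dimensions of each:
  (213 m⁻³·mol) / (37.08 s^-1·mol·m^-3):  [m⁻³·mol] / [m⁻³·s⁻¹·mol] = s
  847 s:  s
  (239 m^2) / (52.932 m^2 s^-1):  [m²] / [m²·s⁻¹] = s
  (834 Wb) / (71.21 μV):  [kg·m²·s⁻²·A⁻¹] / [kg·m²·s⁻³·A⁻¹] = s
  89 Hz⁻¹:  Hz⁻¹ = (s⁻¹)⁻¹ = s
Every term reduces to s.

Yes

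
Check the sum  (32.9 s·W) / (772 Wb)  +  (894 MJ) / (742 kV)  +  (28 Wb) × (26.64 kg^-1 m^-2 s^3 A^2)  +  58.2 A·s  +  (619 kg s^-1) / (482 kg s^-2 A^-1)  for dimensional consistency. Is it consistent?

Reduce each to base SI dimensions:
  (32.9 s·W) / (772 Wb):  [kg·m²·s⁻²] / [kg·m²·s⁻²·A⁻¹] = A
  (894 MJ) / (742 kV):  [kg·m²·s⁻²] / [kg·m²·s⁻³·A⁻¹] = s·A
  (28 Wb) × (26.64 kg^-1 m^-2 s^3 A^2):  [kg·m²·s⁻²·A⁻¹] · [kg⁻¹·m⁻²·s³·A²] = s·A
  58.2 A·s:  A·s = s·A
  (619 kg s^-1) / (482 kg s^-2 A^-1):  [kg·s⁻¹] / [kg·s⁻²·A⁻¹] = s·A
The terms do not share a single dimension (A vs s·A).

No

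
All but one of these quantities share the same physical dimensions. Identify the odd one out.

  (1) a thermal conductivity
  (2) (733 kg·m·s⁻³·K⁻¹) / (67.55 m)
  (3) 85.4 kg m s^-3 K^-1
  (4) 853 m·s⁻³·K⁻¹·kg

(2)

Expand each in SI base units:
  (1) [thermal conductivity] = kg·m·s⁻³·K⁻¹
  (2) [kg·m·s⁻³·K⁻¹] / [m] = kg·s⁻³·K⁻¹
  (3) kg·m·s⁻³·K⁻¹
  (4) kg·m·s⁻³·K⁻¹
All reduce to kg·m·s⁻³·K⁻¹ except (2), which is kg·s⁻³·K⁻¹.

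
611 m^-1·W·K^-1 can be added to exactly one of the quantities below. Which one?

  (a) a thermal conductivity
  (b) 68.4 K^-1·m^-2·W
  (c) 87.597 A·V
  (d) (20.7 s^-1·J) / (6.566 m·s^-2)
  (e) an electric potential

Reference: W·m⁻¹·K⁻¹ = J·s⁻¹·m⁻¹·K⁻¹ = kg·m·s⁻³·K⁻¹.
Each option:
  (a) [thermal conductivity] = kg·m·s⁻³·K⁻¹  ← same
  (b) W·m⁻²·K⁻¹ = J·s⁻¹·m⁻²·K⁻¹ = kg·s⁻³·K⁻¹
  (c) V·A = J·C⁻¹·A = kg·m²·s⁻³
  (d) [kg·m²·s⁻³] / [m·s⁻²] = kg·m·s⁻¹
  (e) [electric potential] = kg·m²·s⁻³·A⁻¹
Only (a) matches kg·m·s⁻³·K⁻¹.

(a)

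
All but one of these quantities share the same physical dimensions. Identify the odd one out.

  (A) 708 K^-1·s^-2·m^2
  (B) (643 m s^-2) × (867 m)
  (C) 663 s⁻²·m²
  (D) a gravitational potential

(A)

Dimensions:
  (A) m²·s⁻²·K⁻¹
  (B) [m·s⁻²] · [m] = m²·s⁻²
  (C) m²·s⁻²
  (D) [gravitational potential] = m²·s⁻²
All reduce to m²·s⁻² except (A), which is m²·s⁻²·K⁻¹.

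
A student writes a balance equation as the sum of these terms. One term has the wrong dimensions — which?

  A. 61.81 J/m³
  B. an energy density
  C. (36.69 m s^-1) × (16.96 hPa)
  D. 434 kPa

C.

Work out the base dimensions of each:
  A. J·m⁻³ = N·m·m⁻³ = kg·m⁻¹·s⁻²
  B. [energy density] = kg·m⁻¹·s⁻²
  C. [m·s⁻¹] · [kg·m⁻¹·s⁻²] = kg·s⁻³
  D. Pa = N·m⁻² = kg·m⁻¹·s⁻²
All reduce to kg·m⁻¹·s⁻² except C., which is kg·s⁻³.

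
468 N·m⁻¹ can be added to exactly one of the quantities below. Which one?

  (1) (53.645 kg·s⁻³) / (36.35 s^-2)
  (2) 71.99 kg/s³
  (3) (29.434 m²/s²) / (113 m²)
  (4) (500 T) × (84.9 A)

Reference: N·m⁻¹ = kg·m·s⁻²·m⁻¹ = kg·s⁻².
Each option:
  (1) [kg·s⁻³] / [s⁻²] = kg·s⁻¹
  (2) kg·s⁻³
  (3) [m²·s⁻²] / [m²] = s⁻²
  (4) [kg·s⁻²·A⁻¹] · [A] = kg·s⁻²  ← same
Only (4) matches kg·s⁻².

(4)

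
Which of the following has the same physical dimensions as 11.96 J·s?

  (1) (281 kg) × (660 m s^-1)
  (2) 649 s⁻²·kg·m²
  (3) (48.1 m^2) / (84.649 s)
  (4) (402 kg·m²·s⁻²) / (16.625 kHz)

Reference: J·s = N·m·s = kg·m²·s⁻¹.
Each option:
  (1) [kg] · [m·s⁻¹] = kg·m·s⁻¹
  (2) kg·m²·s⁻²
  (3) [m²] / [s] = m²·s⁻¹
  (4) [kg·m²·s⁻²] / [s⁻¹] = kg·m²·s⁻¹  ← same
Only (4) matches kg·m²·s⁻¹.

(4)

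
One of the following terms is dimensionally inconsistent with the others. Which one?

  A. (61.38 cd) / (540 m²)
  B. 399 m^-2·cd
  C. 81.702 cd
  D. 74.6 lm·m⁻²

C.

Expand each in SI base units:
  A. [cd] / [m²] = m⁻²·cd
  B. cd·m⁻² = m⁻²·cd
  C. cd
  D. lm·m⁻² = cd·m⁻² = m⁻²·cd
All reduce to m⁻²·cd except C., which is cd.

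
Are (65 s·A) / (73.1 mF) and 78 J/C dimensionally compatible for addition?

Expand each in SI base units:
  (65 s·A) / (73.1 mF):  [s·A] / [kg⁻¹·m⁻²·s⁴·A²] = kg·m²·s⁻³·A⁻¹
  78 J/C:  J·C⁻¹ = N·m·(s·A)⁻¹ = kg·m²·s⁻³·A⁻¹
Both are kg·m²·s⁻³·A⁻¹, so they have the same dimensions and can be added.

Yes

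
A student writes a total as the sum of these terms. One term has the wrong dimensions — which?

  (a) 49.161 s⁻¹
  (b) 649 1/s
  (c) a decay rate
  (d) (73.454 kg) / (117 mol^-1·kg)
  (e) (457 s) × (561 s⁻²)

In SI base units:
  (a) s⁻¹
  (b) s⁻¹
  (c) [decay rate] = s⁻¹
  (d) [kg] / [kg·mol⁻¹] = mol
  (e) [s] · [s⁻²] = s⁻¹
All reduce to s⁻¹ except (d), which is mol.

(d)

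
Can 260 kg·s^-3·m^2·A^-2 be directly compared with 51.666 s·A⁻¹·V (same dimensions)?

No

Reduce each to base SI dimensions:
  260 kg·s^-3·m^2·A^-2:  kg·m²·s⁻³·A⁻²
  51.666 s·A⁻¹·V:  V·s·A⁻¹ = J·C⁻¹·s·A⁻¹ = kg·m²·s⁻²·A⁻²
kg·m²·s⁻³·A⁻² ≠ kg·m²·s⁻²·A⁻², so they cannot be added.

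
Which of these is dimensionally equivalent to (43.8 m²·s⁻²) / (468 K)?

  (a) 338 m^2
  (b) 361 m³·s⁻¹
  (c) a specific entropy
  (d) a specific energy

Reference: [m²·s⁻²] / [K] = m²·s⁻²·K⁻¹.
Each option:
  (a) m²
  (b) m³·s⁻¹
  (c) [specific entropy] = m²·s⁻²·K⁻¹  ← same
  (d) [specific energy] = m²·s⁻²
Only (c) matches m²·s⁻²·K⁻¹.

(c)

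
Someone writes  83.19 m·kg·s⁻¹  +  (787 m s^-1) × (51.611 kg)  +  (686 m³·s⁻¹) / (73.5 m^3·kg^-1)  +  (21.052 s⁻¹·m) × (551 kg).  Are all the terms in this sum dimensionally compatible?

No

In SI base units:
  83.19 m·kg·s⁻¹:  kg·m·s⁻¹
  (787 m s^-1) × (51.611 kg):  [m·s⁻¹] · [kg] = kg·m·s⁻¹
  (686 m³·s⁻¹) / (73.5 m^3·kg^-1):  [m³·s⁻¹] / [kg⁻¹·m³] = kg·s⁻¹
  (21.052 s⁻¹·m) × (551 kg):  [m·s⁻¹] · [kg] = kg·m·s⁻¹
The terms do not share a single dimension (kg·m·s⁻¹ vs kg·s⁻¹).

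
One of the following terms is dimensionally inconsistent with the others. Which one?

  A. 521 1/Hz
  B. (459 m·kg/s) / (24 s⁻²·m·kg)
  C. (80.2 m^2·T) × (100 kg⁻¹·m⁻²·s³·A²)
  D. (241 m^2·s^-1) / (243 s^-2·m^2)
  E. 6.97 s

Work out the base dimensions of each:
  A. Hz⁻¹ = (s⁻¹)⁻¹ = s
  B. [kg·m·s⁻¹] / [kg·m·s⁻²] = s
  C. [kg·m²·s⁻²·A⁻¹] · [kg⁻¹·m⁻²·s³·A²] = s·A
  D. [m²·s⁻¹] / [m²·s⁻²] = s
  E. s
All reduce to s except C., which is s·A.

C.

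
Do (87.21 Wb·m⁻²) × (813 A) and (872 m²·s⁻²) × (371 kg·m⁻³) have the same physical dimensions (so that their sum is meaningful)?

No

Expand each in SI base units:
  (87.21 Wb·m⁻²) × (813 A):  [kg·s⁻²·A⁻¹] · [A] = kg·s⁻²
  (872 m²·s⁻²) × (371 kg·m⁻³):  [m²·s⁻²] · [kg·m⁻³] = kg·m⁻¹·s⁻²
kg·s⁻² ≠ kg·m⁻¹·s⁻², so they cannot be added.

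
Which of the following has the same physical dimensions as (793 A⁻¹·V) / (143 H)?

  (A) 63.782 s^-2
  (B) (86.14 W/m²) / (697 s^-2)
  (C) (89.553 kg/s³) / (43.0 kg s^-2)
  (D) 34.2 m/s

(C)

Reference: [kg·m²·s⁻³·A⁻²] / [kg·m²·s⁻²·A⁻²] = s⁻¹.
Each option:
  (A) s⁻²
  (B) [kg·s⁻³] / [s⁻²] = kg·s⁻¹
  (C) [kg·s⁻³] / [kg·s⁻²] = s⁻¹  ← same
  (D) m·s⁻¹
Only (C) matches s⁻¹.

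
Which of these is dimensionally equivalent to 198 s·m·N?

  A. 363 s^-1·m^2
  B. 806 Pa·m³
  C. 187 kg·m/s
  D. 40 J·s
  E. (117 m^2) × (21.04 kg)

D.

Reference: N·m·s = kg·m·s⁻²·m·s = kg·m²·s⁻¹.
Each option:
  A. m²·s⁻¹
  B. Pa·m³ = N·m⁻²·m³ = kg·m²·s⁻²
  C. kg·m·s⁻¹
  D. J·s = N·m·s = kg·m²·s⁻¹  ← same
  E. [m²] · [kg] = kg·m²
Only D. matches kg·m²·s⁻¹.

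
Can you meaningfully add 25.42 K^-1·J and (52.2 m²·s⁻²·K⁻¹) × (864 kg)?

Yes

Expand each in SI base units:
  25.42 K^-1·J:  J·K⁻¹ = N·m·K⁻¹ = kg·m²·s⁻²·K⁻¹
  (52.2 m²·s⁻²·K⁻¹) × (864 kg):  [m²·s⁻²·K⁻¹] · [kg] = kg·m²·s⁻²·K⁻¹
Both are kg·m²·s⁻²·K⁻¹, so they have the same dimensions and can be added.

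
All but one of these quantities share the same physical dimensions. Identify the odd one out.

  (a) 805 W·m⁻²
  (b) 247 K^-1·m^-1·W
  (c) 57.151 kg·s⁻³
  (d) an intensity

(b)

Work out the base dimensions of each:
  (a) W·m⁻² = J·s⁻¹·m⁻² = kg·s⁻³
  (b) W·m⁻¹·K⁻¹ = J·s⁻¹·m⁻¹·K⁻¹ = kg·m·s⁻³·K⁻¹
  (c) kg·s⁻³
  (d) [intensity] = kg·s⁻³
All reduce to kg·s⁻³ except (b), which is kg·m·s⁻³·K⁻¹.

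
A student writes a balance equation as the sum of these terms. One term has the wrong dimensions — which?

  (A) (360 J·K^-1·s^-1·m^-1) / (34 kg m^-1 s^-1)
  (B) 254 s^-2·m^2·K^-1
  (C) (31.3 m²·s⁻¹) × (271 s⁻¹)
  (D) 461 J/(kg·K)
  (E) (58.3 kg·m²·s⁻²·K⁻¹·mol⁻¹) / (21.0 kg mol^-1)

(C)

Dimensions:
  (A) [kg·m·s⁻³·K⁻¹] / [kg·m⁻¹·s⁻¹] = m²·s⁻²·K⁻¹
  (B) m²·s⁻²·K⁻¹
  (C) [m²·s⁻¹] · [s⁻¹] = m²·s⁻²
  (D) J·kg⁻¹·K⁻¹ = N·m·kg⁻¹·K⁻¹ = m²·s⁻²·K⁻¹
  (E) [kg·m²·s⁻²·K⁻¹·mol⁻¹] / [kg·mol⁻¹] = m²·s⁻²·K⁻¹
All reduce to m²·s⁻²·K⁻¹ except (C), which is m²·s⁻².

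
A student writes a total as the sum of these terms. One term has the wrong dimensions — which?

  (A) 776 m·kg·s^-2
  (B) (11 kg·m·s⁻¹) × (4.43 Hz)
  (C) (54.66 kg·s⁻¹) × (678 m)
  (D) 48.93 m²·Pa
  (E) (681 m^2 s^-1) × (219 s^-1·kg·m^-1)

(C)

In SI base units:
  (A) kg·m·s⁻²
  (B) [kg·m·s⁻¹] · [s⁻¹] = kg·m·s⁻²
  (C) [kg·s⁻¹] · [m] = kg·m·s⁻¹
  (D) Pa·m² = N·m⁻²·m² = kg·m·s⁻²
  (E) [m²·s⁻¹] · [kg·m⁻¹·s⁻¹] = kg·m·s⁻²
All reduce to kg·m·s⁻² except (C), which is kg·m·s⁻¹.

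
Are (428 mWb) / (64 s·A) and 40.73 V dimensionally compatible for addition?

No

In SI base units:
  (428 mWb) / (64 s·A):  [kg·m²·s⁻²·A⁻¹] / [s·A] = kg·m²·s⁻³·A⁻²
  40.73 V:  V = J·C⁻¹ = kg·m²·s⁻³·A⁻¹
kg·m²·s⁻³·A⁻² ≠ kg·m²·s⁻³·A⁻¹, so they cannot be added.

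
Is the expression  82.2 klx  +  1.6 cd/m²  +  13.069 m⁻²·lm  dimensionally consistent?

Work out the base dimensions of each:
  82.2 klx:  lx = lm·m⁻² = m⁻²·cd
  1.6 cd/m²:  cd·m⁻² = m⁻²·cd
  13.069 m⁻²·lm:  lm·m⁻² = cd·m⁻² = m⁻²·cd
Every term reduces to m⁻²·cd.

Yes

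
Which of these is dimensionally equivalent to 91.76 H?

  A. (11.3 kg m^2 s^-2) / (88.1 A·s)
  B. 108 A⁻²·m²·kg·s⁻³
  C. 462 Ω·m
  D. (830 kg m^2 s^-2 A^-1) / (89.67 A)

Reference: H = V·s·A⁻¹ = kg·m²·s⁻²·A⁻².
Each option:
  A. [kg·m²·s⁻²] / [s·A] = kg·m²·s⁻³·A⁻¹
  B. kg·m²·s⁻³·A⁻²
  C. Ω·m = V·A⁻¹·m = kg·m³·s⁻³·A⁻²
  D. [kg·m²·s⁻²·A⁻¹] / [A] = kg·m²·s⁻²·A⁻²  ← same
Only D. matches kg·m²·s⁻²·A⁻².

D.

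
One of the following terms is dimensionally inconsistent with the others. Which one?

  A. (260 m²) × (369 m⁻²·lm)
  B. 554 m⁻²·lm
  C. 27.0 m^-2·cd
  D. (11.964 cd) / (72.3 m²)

Expand each in SI base units:
  A. [m²] · [m⁻²·cd] = cd
  B. lm·m⁻² = cd·m⁻² = m⁻²·cd
  C. cd·m⁻² = m⁻²·cd
  D. [cd] / [m²] = m⁻²·cd
All reduce to m⁻²·cd except A., which is cd.

A.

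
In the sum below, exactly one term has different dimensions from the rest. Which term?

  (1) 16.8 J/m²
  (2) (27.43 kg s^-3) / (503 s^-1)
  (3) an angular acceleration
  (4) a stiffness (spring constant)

Reduce each to base SI dimensions:
  (1) J·m⁻² = N·m·m⁻² = kg·s⁻²
  (2) [kg·s⁻³] / [s⁻¹] = kg·s⁻²
  (3) [angular acceleration] = s⁻²
  (4) [stiffness (spring constant)] = kg·s⁻²
All reduce to kg·s⁻² except (3), which is s⁻².

(3)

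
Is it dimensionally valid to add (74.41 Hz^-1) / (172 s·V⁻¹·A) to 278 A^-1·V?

Work out the base dimensions of each:
  (74.41 Hz^-1) / (172 s·V⁻¹·A):  [s] / [kg⁻¹·m⁻²·s⁴·A²] = kg·m²·s⁻³·A⁻²
  278 A^-1·V:  V·A⁻¹ = J·C⁻¹·A⁻¹ = kg·m²·s⁻³·A⁻²
Both are kg·m²·s⁻³·A⁻², so they have the same dimensions and can be added.

Yes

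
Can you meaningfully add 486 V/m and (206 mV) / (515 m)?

Reduce each to base SI dimensions:
  486 V/m:  V·m⁻¹ = J·C⁻¹·m⁻¹ = kg·m·s⁻³·A⁻¹
  (206 mV) / (515 m):  [kg·m²·s⁻³·A⁻¹] / [m] = kg·m·s⁻³·A⁻¹
Both are kg·m·s⁻³·A⁻¹, so they have the same dimensions and can be added.

Yes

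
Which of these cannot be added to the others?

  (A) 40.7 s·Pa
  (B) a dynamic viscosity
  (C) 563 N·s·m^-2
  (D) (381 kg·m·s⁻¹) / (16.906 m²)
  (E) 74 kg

(E)

Work out the base dimensions of each:
  (A) Pa·s = N·m⁻²·s = kg·m⁻¹·s⁻¹
  (B) [dynamic viscosity] = kg·m⁻¹·s⁻¹
  (C) N·s·m⁻² = kg·m·s⁻²·s·m⁻² = kg·m⁻¹·s⁻¹
  (D) [kg·m·s⁻¹] / [m²] = kg·m⁻¹·s⁻¹
  (E) kg
All reduce to kg·m⁻¹·s⁻¹ except (E), which is kg.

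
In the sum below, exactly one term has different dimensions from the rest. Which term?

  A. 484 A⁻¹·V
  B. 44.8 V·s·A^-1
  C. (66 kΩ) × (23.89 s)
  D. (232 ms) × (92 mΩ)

A.

Work out the base dimensions of each:
  A. V·A⁻¹ = J·C⁻¹·A⁻¹ = kg·m²·s⁻³·A⁻²
  B. V·s·A⁻¹ = J·C⁻¹·s·A⁻¹ = kg·m²·s⁻²·A⁻²
  C. [kg·m²·s⁻³·A⁻²] · [s] = kg·m²·s⁻²·A⁻²
  D. [s] · [kg·m²·s⁻³·A⁻²] = kg·m²·s⁻²·A⁻²
All reduce to kg·m²·s⁻²·A⁻² except A., which is kg·m²·s⁻³·A⁻².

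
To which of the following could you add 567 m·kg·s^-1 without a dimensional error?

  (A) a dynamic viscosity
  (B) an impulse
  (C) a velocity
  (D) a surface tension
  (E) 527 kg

(B)

Reference: kg·m·s⁻¹.
Each option:
  (A) [dynamic viscosity] = kg·m⁻¹·s⁻¹
  (B) [impulse] = kg·m·s⁻¹  ← same
  (C) [velocity] = m·s⁻¹
  (D) [surface tension] = kg·s⁻²
  (E) kg
Only (B) matches kg·m·s⁻¹.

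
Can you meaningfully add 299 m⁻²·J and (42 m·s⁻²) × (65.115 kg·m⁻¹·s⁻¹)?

No

Dimensions:
  299 m⁻²·J:  J·m⁻² = N·m·m⁻² = kg·s⁻²
  (42 m·s⁻²) × (65.115 kg·m⁻¹·s⁻¹):  [m·s⁻²] · [kg·m⁻¹·s⁻¹] = kg·s⁻³
kg·s⁻² ≠ kg·s⁻³, so they cannot be added.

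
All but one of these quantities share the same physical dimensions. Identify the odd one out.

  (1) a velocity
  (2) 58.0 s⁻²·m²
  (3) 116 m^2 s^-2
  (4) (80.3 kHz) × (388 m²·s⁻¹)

(1)

In SI base units:
  (1) [velocity] = m·s⁻¹
  (2) m²·s⁻²
  (3) m²·s⁻²
  (4) [s⁻¹] · [m²·s⁻¹] = m²·s⁻²
All reduce to m²·s⁻² except (1), which is m·s⁻¹.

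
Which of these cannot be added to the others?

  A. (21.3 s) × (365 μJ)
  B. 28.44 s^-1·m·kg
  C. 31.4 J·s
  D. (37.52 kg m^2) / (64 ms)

B.

In SI base units:
  A. [s] · [kg·m²·s⁻²] = kg·m²·s⁻¹
  B. kg·m·s⁻¹
  C. J·s = N·m·s = kg·m²·s⁻¹
  D. [kg·m²] / [s] = kg·m²·s⁻¹
All reduce to kg·m²·s⁻¹ except B., which is kg·m·s⁻¹.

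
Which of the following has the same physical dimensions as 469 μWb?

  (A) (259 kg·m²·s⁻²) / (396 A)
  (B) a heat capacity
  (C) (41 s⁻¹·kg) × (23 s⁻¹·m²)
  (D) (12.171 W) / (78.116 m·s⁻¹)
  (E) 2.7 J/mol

Reference: Wb = V·s = kg·m²·s⁻²·A⁻¹.
Each option:
  (A) [kg·m²·s⁻²] / [A] = kg·m²·s⁻²·A⁻¹  ← same
  (B) [heat capacity] = kg·m²·s⁻²·K⁻¹
  (C) [kg·s⁻¹] · [m²·s⁻¹] = kg·m²·s⁻²
  (D) [kg·m²·s⁻³] / [m·s⁻¹] = kg·m·s⁻²
  (E) J·mol⁻¹ = N·m·mol⁻¹ = kg·m²·s⁻²·mol⁻¹
Only (A) matches kg·m²·s⁻²·A⁻¹.

(A)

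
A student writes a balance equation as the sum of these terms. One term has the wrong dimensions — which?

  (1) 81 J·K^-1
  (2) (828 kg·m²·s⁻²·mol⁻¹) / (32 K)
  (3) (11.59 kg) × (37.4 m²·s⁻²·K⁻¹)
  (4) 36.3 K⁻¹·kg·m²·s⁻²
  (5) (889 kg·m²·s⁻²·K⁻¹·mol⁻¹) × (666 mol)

(2)

Dimensions:
  (1) J·K⁻¹ = N·m·K⁻¹ = kg·m²·s⁻²·K⁻¹
  (2) [kg·m²·s⁻²·mol⁻¹] / [K] = kg·m²·s⁻²·K⁻¹·mol⁻¹
  (3) [kg] · [m²·s⁻²·K⁻¹] = kg·m²·s⁻²·K⁻¹
  (4) kg·m²·s⁻²·K⁻¹
  (5) [kg·m²·s⁻²·K⁻¹·mol⁻¹] · [mol] = kg·m²·s⁻²·K⁻¹
All reduce to kg·m²·s⁻²·K⁻¹ except (2), which is kg·m²·s⁻²·K⁻¹·mol⁻¹.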